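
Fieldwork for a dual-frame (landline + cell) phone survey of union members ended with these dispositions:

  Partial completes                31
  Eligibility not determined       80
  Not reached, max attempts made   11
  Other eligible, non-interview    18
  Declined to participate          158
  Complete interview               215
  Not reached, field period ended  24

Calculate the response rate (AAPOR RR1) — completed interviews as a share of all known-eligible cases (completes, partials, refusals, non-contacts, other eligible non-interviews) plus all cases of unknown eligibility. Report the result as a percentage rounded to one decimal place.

40.0%

Non-contacts = 24 + 11 = 35
Top → 215
Base → 215 + 31 + 158 + 35 + 18 + 80 = 537
RR1 = 215 / 537 = 0.4004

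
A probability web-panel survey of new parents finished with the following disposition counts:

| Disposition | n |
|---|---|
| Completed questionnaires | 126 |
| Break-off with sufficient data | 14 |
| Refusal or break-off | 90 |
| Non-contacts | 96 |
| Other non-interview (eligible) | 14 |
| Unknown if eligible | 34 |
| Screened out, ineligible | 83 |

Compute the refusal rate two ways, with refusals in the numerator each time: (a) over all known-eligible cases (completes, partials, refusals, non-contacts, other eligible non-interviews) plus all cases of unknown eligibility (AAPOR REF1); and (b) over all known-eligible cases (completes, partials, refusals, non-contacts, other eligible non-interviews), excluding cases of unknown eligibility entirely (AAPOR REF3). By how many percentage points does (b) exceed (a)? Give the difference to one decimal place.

Top = 90
Denom = 126 + 14 + 90 + 96 + 14 + 34 = 374
REF1 = 90 / 374 = 0.2406
Denom = 126 + 14 + 90 + 96 + 14 = 340
REF3 = 90 / 340 = 0.2647
Difference = 26.47 − 24.06 = 2.41 percentage points

2.4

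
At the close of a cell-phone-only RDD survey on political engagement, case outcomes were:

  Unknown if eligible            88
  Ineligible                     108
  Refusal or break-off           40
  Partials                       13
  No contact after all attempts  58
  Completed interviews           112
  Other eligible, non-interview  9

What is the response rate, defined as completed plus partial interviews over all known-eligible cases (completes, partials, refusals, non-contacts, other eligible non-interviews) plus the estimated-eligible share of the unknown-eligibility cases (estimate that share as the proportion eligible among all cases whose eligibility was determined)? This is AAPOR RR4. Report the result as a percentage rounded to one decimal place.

42.8%

Top: 112 + 13 = 125
Determined eligible: 112 + 13 + 40 + 58 + 9 = 232
e = 232 / (232 + 108) = 232 / 340 = 0.6824
e × U: 0.6824 × 88 = 60.05
Denominator: 232 + 60.05 = 292.05
RR4 = 125 / 292.05 = 0.4280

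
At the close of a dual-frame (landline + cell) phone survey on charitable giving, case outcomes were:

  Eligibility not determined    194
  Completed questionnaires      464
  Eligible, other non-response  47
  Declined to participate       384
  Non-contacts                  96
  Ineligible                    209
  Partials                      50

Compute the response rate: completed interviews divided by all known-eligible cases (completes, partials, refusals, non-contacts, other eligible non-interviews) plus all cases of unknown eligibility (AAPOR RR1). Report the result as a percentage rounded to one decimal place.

37.6%

Num = 464
Denom = 464 + 50 + 384 + 96 + 47 + 194 = 1235
RR1 = 464 / 1235 = 0.3757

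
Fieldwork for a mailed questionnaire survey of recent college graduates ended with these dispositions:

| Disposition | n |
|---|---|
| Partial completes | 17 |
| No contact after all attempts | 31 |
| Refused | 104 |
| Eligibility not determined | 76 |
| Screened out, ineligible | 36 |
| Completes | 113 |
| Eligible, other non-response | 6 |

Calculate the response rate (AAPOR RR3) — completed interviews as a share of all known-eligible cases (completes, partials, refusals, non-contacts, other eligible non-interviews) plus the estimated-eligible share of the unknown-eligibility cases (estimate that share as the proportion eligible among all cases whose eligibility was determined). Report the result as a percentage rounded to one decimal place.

Num → 113
Known eligible → 113 + 17 + 104 + 31 + 6 = 271
e = 271 / (271 + 36) = 271 / 307 = 0.8827
Eligible share of unknowns → 0.8827 × 76 = 67.09
Denominator → 271 + 67.09 = 338.09
RR3 = 113 / 338.09 = 0.3342

33.4%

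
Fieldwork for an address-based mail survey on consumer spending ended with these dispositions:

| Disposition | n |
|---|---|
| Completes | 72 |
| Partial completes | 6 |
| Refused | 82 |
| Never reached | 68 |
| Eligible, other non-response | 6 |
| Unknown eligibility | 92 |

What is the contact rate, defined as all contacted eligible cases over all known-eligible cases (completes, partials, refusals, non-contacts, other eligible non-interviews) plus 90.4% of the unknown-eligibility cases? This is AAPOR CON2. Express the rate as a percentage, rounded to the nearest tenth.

52.3%

Num → 72 + 6 + 82 + 6 = 166
Known eligible → 72 + 6 + 82 + 68 + 6 = 234
Estimated eligible among unknowns → 0.9040 × 92 = 83.17
Base → 234 + 83.17 = 317.17
CON2 = 166 / 317.17 = 0.5234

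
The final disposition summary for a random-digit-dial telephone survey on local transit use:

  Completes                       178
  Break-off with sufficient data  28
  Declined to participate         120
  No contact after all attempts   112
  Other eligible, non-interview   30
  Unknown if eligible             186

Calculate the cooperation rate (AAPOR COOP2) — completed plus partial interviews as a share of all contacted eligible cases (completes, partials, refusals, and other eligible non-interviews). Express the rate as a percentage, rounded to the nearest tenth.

Top = 178 + 28 = 206
Denom = 178 + 28 + 120 + 30 = 356
COOP2 = 206 / 356 = 0.5787

57.9%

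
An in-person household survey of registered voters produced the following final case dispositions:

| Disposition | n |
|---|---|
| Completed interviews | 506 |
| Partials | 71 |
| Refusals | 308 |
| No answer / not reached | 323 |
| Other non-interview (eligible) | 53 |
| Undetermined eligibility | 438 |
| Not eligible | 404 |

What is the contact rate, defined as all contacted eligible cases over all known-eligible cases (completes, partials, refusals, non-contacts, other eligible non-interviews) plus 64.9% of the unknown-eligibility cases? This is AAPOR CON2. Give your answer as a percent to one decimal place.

Num: 506 + 71 + 308 + 53 = 938
Known eligible: 506 + 71 + 308 + 323 + 53 = 1261
Estimated eligible among unknowns: 0.6490 × 438 = 284.26
Denom: 1261 + 284.26 = 1545.26
CON2 = 938 / 1545.26 = 0.6070

60.7%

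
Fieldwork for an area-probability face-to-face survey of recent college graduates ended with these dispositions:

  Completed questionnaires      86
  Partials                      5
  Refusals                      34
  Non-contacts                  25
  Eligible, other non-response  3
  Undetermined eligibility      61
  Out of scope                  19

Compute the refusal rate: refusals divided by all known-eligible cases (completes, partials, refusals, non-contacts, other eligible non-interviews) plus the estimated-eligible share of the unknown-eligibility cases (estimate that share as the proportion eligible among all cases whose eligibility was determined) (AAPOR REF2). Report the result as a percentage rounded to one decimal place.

16.4%

Numerator: 34
Determined eligible: 86 + 5 + 34 + 25 + 3 = 153
e = 153 / (153 + 19) = 153 / 172 = 0.8895
Estimated eligible among unknowns: 0.8895 × 61 = 54.26
Base: 153 + 54.26 = 207.26
REF2 = 34 / 207.26 = 0.1640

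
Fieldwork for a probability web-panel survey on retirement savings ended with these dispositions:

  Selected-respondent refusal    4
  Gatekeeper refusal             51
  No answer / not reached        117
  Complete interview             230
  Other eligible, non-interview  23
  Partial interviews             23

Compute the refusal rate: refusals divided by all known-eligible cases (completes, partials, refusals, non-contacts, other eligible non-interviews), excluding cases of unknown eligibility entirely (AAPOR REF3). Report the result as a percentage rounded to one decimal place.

Refusals = 51 + 4 = 55
Numerator → 55
Denominator → 230 + 23 + 55 + 117 + 23 = 448
REF3 = 55 / 448 = 0.1228

12.3%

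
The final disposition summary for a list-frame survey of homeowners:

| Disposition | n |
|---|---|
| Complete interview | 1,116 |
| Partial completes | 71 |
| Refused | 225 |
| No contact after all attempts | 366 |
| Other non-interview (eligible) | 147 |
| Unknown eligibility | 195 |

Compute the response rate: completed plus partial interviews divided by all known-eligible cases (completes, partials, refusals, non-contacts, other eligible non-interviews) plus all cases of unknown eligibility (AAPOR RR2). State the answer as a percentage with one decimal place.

56.0%

Numerator → 1116 + 71 = 1187
Denominator → 1116 + 71 + 225 + 366 + 147 + 195 = 2120
RR2 = 1187 / 2120 = 0.5599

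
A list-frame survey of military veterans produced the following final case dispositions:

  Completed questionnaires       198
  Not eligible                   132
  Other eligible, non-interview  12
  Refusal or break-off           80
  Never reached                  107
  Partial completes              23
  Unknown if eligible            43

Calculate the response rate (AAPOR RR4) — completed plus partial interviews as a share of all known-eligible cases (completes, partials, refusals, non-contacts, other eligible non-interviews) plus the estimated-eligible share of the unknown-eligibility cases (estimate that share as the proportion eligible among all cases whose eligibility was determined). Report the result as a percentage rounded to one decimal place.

48.8%

Num → 198 + 23 = 221
Determined eligible → 198 + 23 + 80 + 107 + 12 = 420
e = 420 / (420 + 132) = 420 / 552 = 0.7609
e × U → 0.7609 × 43 = 32.72
Denominator → 420 + 32.72 = 452.72
RR4 = 221 / 452.72 = 0.4882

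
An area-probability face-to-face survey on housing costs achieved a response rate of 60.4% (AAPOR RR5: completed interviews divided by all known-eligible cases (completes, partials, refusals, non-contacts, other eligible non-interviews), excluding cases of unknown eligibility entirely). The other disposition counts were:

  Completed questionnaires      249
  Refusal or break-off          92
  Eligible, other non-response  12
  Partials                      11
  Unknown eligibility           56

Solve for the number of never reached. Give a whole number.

48

RR5 = 249 / D = 0.604
D = 249 / 0.604 = 412.3
Rest of base = 364
never reached = 412.3 − 364 ≈ 48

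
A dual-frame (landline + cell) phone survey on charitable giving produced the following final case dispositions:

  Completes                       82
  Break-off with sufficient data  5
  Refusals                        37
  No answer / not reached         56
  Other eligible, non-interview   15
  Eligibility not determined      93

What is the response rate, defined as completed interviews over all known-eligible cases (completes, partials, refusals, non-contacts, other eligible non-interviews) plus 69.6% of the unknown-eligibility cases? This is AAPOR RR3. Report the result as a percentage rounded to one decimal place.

Numerator → 82
Eligible (known) → 82 + 5 + 37 + 56 + 15 = 195
Eligible share of unknowns → 0.6960 × 93 = 64.73
Denom → 195 + 64.73 = 259.73
RR3 = 82 / 259.73 = 0.3157

31.6%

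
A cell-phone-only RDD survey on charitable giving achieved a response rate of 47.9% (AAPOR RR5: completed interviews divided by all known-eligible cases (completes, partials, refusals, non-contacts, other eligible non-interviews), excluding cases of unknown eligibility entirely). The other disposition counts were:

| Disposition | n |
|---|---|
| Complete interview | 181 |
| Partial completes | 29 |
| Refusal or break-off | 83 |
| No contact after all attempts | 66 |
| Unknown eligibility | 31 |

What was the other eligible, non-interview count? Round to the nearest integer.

RR5 = 181 / D = 0.479
D = 181 / 0.479 = 377.9
Rest of base = 359
other eligible, non-interview = 377.9 − 359 ≈ 19

19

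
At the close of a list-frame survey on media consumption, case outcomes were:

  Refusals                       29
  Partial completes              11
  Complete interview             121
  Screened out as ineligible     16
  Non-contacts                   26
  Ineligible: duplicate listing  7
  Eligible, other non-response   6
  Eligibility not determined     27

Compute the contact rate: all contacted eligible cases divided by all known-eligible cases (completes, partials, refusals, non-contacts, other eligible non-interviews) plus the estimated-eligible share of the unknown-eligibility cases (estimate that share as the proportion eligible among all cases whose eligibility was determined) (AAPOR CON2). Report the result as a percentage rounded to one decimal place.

Ineligible = 16 + 7 = 23
Num → 121 + 11 + 29 + 6 = 167
Determined eligible → 121 + 11 + 29 + 26 + 6 = 193
e = 193 / (193 + 23) = 193 / 216 = 0.8935
e × U → 0.8935 × 27 = 24.12
Base → 193 + 24.12 = 217.12
CON2 = 167 / 217.12 = 0.7692

76.9%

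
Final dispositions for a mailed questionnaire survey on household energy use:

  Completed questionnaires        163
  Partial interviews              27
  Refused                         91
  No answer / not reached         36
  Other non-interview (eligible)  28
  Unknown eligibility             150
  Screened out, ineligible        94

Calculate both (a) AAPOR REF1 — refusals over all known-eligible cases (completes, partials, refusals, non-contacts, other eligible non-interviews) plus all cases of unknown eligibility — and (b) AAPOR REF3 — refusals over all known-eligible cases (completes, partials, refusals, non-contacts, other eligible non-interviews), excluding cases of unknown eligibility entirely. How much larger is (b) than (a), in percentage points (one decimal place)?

8.0

Num → 91
Denom → 163 + 27 + 91 + 36 + 28 + 150 = 495
REF1 = 91 / 495 = 0.1838
Denom → 163 + 27 + 91 + 36 + 28 = 345
REF3 = 91 / 345 = 0.2638
Difference = 26.38 − 18.38 = 8.00 percentage points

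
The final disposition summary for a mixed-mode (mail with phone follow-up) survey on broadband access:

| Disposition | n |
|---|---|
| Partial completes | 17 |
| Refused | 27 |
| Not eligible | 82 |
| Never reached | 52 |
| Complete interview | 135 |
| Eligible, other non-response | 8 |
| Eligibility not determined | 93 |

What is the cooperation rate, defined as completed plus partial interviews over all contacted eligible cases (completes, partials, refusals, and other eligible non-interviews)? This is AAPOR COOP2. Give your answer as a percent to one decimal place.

81.3%

Numerator → 135 + 17 = 152
Denominator → 135 + 17 + 27 + 8 = 187
COOP2 = 152 / 187 = 0.8128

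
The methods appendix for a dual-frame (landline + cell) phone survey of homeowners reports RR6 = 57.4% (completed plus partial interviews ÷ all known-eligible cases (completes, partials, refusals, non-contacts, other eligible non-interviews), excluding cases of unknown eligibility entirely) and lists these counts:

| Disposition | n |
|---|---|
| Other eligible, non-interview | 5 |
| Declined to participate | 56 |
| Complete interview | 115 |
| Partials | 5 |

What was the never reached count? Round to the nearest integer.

28

Top → 115 + 5 = 120
RR6 = 120 / D = 0.574
D = 120 / 0.574 = 209.1
Remaining denominator categories sum to 181
never reached = 209.1 − 181 ≈ 28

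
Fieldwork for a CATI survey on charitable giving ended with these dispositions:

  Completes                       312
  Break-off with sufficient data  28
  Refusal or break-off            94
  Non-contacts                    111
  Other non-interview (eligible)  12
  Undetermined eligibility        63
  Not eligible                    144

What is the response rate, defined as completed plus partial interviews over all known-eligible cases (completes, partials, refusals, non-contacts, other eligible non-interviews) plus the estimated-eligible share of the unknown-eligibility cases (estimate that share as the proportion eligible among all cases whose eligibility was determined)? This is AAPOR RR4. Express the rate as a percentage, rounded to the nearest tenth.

Top = 312 + 28 = 340
Known eligible = 312 + 28 + 94 + 111 + 12 = 557
e = 557 / (557 + 144) = 557 / 701 = 0.7946
Estimated eligible among unknowns = 0.7946 × 63 = 50.06
Denominator = 557 + 50.06 = 607.06
RR4 = 340 / 607.06 = 0.5601

56.0%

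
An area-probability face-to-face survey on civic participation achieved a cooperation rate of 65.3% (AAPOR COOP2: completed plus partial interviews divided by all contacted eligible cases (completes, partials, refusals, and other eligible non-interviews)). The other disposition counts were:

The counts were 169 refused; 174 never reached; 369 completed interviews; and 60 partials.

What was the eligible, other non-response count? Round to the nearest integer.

59

Numerator: 369 + 60 = 429
COOP2 = 429 / D = 0.653
D = 429 / 0.653 = 657.0
Rest of base = 598
eligible, other non-response = 657.0 − 598 ≈ 59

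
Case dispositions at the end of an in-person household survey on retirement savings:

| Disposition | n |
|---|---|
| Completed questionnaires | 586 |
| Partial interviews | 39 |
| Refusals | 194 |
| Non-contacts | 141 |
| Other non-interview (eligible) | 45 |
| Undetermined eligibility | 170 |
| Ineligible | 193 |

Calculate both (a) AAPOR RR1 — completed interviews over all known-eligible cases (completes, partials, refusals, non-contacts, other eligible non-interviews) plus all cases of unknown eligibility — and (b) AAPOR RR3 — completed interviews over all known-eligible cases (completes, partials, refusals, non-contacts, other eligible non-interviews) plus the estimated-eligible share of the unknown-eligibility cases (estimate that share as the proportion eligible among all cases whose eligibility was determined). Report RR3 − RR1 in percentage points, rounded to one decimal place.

1.2

Num → 586
Denom → 586 + 39 + 194 + 141 + 45 + 170 = 1175
RR1 = 586 / 1175 = 0.4987
Eligible (known) → 586 + 39 + 194 + 141 + 45 = 1005
e = 1005 / (1005 + 193) = 1005 / 1198 = 0.8389
e × U → 0.8389 × 170 = 142.61
Denom → 1005 + 142.61 = 1147.61
RR3 = 586 / 1147.61 = 0.5106
Difference = 51.06 − 49.87 = 1.19 percentage points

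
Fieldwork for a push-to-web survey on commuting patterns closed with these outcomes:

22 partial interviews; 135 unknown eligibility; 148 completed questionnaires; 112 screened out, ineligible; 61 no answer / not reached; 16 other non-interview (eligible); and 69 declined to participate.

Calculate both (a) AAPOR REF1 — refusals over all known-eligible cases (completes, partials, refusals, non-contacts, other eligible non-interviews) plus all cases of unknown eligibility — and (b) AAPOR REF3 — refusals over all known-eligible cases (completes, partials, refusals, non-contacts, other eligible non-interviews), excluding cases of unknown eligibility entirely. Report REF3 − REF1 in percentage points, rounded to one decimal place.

6.5

Numerator → 69
Denom → 148 + 22 + 69 + 61 + 16 + 135 = 451
REF1 = 69 / 451 = 0.1530
Denom → 148 + 22 + 69 + 61 + 16 = 316
REF3 = 69 / 316 = 0.2184
Difference = 21.84 − 15.30 = 6.54 percentage points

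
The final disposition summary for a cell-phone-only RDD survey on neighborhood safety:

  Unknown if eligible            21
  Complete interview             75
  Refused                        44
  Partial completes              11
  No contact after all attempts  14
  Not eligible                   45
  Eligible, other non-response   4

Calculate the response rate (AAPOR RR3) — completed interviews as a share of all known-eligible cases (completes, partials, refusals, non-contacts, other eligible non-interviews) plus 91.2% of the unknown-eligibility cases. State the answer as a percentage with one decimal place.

44.9%

Num: 75
Eligible (known): 75 + 11 + 44 + 14 + 4 = 148
Eligible share of unknowns: 0.9120 × 21 = 19.15
Base: 148 + 19.15 = 167.15
RR3 = 75 / 167.15 = 0.4487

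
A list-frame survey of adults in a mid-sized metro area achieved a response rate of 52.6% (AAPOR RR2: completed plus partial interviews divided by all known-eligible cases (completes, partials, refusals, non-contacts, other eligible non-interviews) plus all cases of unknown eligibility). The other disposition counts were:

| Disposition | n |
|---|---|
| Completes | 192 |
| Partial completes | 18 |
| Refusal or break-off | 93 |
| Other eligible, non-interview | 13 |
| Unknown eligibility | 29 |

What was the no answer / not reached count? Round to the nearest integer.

Top: 192 + 18 = 210
RR2 = 210 / D = 0.526
D = 210 / 0.526 = 399.2
Rest of base = 345
no answer / not reached = 399.2 − 345 ≈ 54

54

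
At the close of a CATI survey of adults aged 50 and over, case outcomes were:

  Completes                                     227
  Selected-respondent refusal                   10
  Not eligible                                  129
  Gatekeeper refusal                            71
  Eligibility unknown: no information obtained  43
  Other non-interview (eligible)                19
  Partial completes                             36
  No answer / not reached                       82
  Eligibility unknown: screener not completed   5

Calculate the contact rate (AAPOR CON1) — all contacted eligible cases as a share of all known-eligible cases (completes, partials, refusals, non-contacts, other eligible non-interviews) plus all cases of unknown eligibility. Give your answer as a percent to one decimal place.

Declined to participate = 71 + 10 = 81
Undetermined eligibility = 5 + 43 = 48
Num: 227 + 36 + 81 + 19 = 363
Base: 227 + 36 + 81 + 82 + 19 + 48 = 493
CON1 = 363 / 493 = 0.7363

73.6%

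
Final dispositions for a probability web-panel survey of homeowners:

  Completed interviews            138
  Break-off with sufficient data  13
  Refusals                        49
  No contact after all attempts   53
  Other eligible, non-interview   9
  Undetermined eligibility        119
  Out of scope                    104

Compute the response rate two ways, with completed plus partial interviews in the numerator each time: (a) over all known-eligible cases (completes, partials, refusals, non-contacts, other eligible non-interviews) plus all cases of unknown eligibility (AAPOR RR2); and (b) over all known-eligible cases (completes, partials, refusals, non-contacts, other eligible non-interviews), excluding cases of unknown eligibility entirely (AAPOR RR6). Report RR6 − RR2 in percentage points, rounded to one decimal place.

Num = 138 + 13 = 151
Base = 138 + 13 + 49 + 53 + 9 + 119 = 381
RR2 = 151 / 381 = 0.3963
Base = 138 + 13 + 49 + 53 + 9 = 262
RR6 = 151 / 262 = 0.5763
Difference = 57.63 − 39.63 = 18.00 percentage points

18.0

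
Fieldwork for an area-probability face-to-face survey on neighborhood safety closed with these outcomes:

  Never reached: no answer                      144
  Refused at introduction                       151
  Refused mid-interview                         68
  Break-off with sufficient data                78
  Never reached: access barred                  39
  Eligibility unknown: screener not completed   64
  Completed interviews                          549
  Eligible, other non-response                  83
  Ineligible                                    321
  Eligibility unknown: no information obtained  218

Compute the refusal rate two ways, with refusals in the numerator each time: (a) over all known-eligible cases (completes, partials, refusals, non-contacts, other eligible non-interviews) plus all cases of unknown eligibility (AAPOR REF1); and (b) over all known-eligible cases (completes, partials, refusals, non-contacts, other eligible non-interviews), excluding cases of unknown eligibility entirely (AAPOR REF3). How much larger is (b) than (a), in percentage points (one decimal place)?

Declined to participate = 151 + 68 = 219
No contact after all attempts = 144 + 39 = 183
Unknown eligibility = 64 + 218 = 282
Numerator: 219
Base: 549 + 78 + 219 + 183 + 83 + 282 = 1394
REF1 = 219 / 1394 = 0.1571
Base: 549 + 78 + 219 + 183 + 83 = 1112
REF3 = 219 / 1112 = 0.1969
Difference = 19.69 − 15.71 = 3.98 percentage points

4.0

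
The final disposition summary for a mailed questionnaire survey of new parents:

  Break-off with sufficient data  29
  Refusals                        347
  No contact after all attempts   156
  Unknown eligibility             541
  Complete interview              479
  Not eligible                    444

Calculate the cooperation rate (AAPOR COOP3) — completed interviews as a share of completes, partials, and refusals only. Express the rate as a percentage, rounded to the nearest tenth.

Num: 479
Denominator: 479 + 29 + 347 = 855
COOP3 = 479 / 855 = 0.5602

56.0%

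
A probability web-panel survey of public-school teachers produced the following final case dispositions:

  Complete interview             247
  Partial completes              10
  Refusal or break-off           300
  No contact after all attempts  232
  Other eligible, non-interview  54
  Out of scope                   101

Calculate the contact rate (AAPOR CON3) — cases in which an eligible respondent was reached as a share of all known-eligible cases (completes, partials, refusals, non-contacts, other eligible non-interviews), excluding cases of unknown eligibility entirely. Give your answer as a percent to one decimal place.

Numerator: 247 + 10 + 300 + 54 = 611
Denominator: 247 + 10 + 300 + 232 + 54 = 843
CON3 = 611 / 843 = 0.7248

72.5%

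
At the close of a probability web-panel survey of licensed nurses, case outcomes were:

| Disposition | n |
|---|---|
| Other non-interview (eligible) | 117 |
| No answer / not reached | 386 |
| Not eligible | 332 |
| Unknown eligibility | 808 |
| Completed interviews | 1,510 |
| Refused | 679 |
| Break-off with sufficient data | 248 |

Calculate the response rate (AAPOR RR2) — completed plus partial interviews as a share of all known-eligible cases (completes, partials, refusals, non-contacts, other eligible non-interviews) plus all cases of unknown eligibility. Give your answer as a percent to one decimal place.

46.9%

Top: 1510 + 248 = 1758
Denom: 1510 + 248 + 679 + 386 + 117 + 808 = 3748
RR2 = 1758 / 3748 = 0.4691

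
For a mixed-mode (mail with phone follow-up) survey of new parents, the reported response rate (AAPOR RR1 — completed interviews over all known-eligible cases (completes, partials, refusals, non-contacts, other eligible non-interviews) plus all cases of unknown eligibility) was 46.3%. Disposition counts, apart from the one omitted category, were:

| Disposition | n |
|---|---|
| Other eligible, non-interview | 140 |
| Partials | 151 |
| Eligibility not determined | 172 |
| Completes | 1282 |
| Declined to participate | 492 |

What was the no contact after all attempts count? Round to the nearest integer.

RR1 = 1282 / D = 0.463
D = 1282 / 0.463 = 2768.9
Rest of base = 2237
no contact after all attempts = 2768.9 − 2237 ≈ 532

532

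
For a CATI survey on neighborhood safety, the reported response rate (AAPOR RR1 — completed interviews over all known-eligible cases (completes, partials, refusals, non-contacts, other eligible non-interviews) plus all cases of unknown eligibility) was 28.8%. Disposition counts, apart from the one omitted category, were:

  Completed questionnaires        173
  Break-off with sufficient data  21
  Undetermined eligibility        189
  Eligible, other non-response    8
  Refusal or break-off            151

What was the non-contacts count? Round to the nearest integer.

RR1 = 173 / D = 0.288
D = 173 / 0.288 = 600.7
Rest of base = 542
non-contacts = 600.7 − 542 ≈ 59

59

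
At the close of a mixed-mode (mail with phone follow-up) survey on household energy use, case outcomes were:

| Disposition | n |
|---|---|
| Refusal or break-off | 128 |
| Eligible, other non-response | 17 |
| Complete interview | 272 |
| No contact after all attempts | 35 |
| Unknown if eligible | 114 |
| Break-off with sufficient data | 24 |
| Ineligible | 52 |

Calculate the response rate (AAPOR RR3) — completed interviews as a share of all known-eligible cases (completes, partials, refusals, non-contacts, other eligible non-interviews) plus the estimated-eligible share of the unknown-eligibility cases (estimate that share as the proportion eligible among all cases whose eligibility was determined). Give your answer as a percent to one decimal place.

Numerator: 272
Eligible (known): 272 + 24 + 128 + 35 + 17 = 476
e = 476 / (476 + 52) = 476 / 528 = 0.9015
e × U: 0.9015 × 114 = 102.77
Denom: 476 + 102.77 = 578.77
RR3 = 272 / 578.77 = 0.4700

47.0%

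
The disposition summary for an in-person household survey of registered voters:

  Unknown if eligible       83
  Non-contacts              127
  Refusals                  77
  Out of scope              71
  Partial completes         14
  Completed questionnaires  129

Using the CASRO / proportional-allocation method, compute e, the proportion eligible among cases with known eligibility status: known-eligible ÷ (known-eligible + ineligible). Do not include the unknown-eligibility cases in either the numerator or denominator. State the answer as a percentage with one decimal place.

Determined eligible = 129 + 14 + 77 + 127 = 347
e = 347 / (347 + 71) = 347 / 418 = 0.8301

83.0%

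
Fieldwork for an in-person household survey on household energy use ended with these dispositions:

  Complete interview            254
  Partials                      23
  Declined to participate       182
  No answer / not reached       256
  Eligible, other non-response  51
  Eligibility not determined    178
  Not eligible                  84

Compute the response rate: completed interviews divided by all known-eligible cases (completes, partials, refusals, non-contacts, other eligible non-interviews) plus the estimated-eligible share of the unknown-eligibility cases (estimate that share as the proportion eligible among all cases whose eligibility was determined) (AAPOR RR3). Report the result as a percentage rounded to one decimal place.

Numerator = 254
Known eligible = 254 + 23 + 182 + 256 + 51 = 766
e = 766 / (766 + 84) = 766 / 850 = 0.9012
Eligible share of unknowns = 0.9012 × 178 = 160.41
Denom = 766 + 160.41 = 926.41
RR3 = 254 / 926.41 = 0.2742

27.4%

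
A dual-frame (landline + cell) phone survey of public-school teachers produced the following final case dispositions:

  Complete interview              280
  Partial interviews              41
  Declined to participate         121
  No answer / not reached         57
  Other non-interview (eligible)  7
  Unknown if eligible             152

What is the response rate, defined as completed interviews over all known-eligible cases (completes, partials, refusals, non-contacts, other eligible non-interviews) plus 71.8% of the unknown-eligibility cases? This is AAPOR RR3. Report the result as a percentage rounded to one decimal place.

Top: 280
Determined eligible: 280 + 41 + 121 + 57 + 7 = 506
Estimated eligible among unknowns: 0.7180 × 152 = 109.14
Base: 506 + 109.14 = 615.14
RR3 = 280 / 615.14 = 0.4552

45.5%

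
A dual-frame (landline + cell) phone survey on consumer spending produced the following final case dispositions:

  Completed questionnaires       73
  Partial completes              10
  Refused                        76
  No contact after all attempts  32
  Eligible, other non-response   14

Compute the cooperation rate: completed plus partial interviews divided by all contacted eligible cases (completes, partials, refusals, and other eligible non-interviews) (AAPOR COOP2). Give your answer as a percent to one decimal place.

Num: 73 + 10 = 83
Base: 73 + 10 + 76 + 14 = 173
COOP2 = 83 / 173 = 0.4798

48.0%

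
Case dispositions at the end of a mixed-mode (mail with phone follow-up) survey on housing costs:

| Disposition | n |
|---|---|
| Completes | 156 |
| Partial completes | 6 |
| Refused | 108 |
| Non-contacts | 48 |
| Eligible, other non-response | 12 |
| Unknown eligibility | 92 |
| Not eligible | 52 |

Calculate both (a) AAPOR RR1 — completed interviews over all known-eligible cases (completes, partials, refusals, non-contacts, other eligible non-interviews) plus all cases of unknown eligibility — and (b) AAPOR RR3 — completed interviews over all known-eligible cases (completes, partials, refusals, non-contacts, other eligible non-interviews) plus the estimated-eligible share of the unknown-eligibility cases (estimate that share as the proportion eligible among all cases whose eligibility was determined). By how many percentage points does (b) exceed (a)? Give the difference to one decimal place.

1.1

Num: 156
Denom: 156 + 6 + 108 + 48 + 12 + 92 = 422
RR1 = 156 / 422 = 0.3697
Determined eligible: 156 + 6 + 108 + 48 + 12 = 330
e = 330 / (330 + 52) = 330 / 382 = 0.8639
Estimated eligible among unknowns: 0.8639 × 92 = 79.48
Denom: 330 + 79.48 = 409.48
RR3 = 156 / 409.48 = 0.3810
Difference = 38.10 − 36.97 = 1.13 percentage points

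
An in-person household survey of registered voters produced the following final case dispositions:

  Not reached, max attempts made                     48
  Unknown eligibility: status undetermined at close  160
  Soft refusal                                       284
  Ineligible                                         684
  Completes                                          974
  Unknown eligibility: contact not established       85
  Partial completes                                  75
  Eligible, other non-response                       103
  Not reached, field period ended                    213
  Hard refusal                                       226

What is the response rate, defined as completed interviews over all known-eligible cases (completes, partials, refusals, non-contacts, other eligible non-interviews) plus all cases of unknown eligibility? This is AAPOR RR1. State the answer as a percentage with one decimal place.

Refusal or break-off = 226 + 284 = 510
No answer / not reached = 213 + 48 = 261
Eligibility not determined = 85 + 160 = 245
Numerator: 974
Denominator: 974 + 75 + 510 + 261 + 103 + 245 = 2168
RR1 = 974 / 2168 = 0.4493

44.9%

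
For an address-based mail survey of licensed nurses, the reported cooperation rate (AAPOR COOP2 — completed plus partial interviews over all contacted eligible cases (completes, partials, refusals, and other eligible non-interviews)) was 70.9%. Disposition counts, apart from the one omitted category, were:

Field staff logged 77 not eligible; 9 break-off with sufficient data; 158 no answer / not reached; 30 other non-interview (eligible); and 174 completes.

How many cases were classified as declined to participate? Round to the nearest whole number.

Num → 174 + 9 = 183
COOP2 = 183 / D = 0.709
D = 183 / 0.709 = 258.1
Remaining denominator categories sum to 213
declined to participate = 258.1 − 213 ≈ 45

45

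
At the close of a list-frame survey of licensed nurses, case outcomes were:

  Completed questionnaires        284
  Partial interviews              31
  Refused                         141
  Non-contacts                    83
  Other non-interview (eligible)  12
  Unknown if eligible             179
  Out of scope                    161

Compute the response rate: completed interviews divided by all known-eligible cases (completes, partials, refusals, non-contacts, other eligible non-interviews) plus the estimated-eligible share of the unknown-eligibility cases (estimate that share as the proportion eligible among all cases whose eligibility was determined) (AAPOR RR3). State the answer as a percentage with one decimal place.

Num → 284
Eligible (known) → 284 + 31 + 141 + 83 + 12 = 551
e = 551 / (551 + 161) = 551 / 712 = 0.7739
Eligible share of unknowns → 0.7739 × 179 = 138.53
Denominator → 551 + 138.53 = 689.53
RR3 = 284 / 689.53 = 0.4119

41.2%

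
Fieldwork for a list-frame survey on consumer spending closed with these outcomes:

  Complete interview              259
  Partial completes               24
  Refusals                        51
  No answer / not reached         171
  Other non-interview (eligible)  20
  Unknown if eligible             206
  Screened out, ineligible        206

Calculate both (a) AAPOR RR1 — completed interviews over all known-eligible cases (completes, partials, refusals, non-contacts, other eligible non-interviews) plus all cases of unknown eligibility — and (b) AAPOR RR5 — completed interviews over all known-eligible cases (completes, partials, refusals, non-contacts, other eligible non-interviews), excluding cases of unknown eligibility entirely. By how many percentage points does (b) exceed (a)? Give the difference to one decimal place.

13.9

Num = 259
Base = 259 + 24 + 51 + 171 + 20 + 206 = 731
RR1 = 259 / 731 = 0.3543
Base = 259 + 24 + 51 + 171 + 20 = 525
RR5 = 259 / 525 = 0.4933
Difference = 49.33 − 35.43 = 13.90 percentage points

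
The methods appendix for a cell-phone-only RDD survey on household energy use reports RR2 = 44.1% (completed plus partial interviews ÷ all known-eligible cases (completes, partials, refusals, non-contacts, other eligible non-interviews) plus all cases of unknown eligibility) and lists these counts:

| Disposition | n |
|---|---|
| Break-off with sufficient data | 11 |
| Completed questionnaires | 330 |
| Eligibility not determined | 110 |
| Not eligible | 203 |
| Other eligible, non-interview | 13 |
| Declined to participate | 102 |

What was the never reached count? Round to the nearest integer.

Top → 330 + 11 = 341
RR2 = 341 / D = 0.441
D = 341 / 0.441 = 773.2
Remaining denominator categories sum to 566
never reached = 773.2 − 566 ≈ 207

207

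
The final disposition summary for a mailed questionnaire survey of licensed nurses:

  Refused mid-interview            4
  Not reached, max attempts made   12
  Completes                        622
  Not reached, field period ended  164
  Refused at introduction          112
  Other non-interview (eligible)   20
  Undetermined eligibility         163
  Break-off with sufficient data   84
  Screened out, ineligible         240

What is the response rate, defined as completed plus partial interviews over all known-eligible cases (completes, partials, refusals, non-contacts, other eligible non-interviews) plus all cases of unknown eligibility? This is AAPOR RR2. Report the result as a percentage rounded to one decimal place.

59.8%

Refusal or break-off = 112 + 4 = 116
Never reached = 164 + 12 = 176
Top → 622 + 84 = 706
Denom → 622 + 84 + 116 + 176 + 20 + 163 = 1181
RR2 = 706 / 1181 = 0.5978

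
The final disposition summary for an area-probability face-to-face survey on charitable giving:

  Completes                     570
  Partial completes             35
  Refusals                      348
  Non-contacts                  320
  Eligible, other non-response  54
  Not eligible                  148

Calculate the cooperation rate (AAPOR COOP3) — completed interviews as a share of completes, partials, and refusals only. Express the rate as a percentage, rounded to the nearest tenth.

Top = 570
Denominator = 570 + 35 + 348 = 953
COOP3 = 570 / 953 = 0.5981

59.8%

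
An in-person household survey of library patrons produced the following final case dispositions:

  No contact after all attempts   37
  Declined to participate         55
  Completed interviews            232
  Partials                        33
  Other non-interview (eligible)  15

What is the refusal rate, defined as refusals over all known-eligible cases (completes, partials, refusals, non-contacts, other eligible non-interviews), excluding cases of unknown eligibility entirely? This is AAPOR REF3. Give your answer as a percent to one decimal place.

14.8%

Top: 55
Denom: 232 + 33 + 55 + 37 + 15 = 372
REF3 = 55 / 372 = 0.1478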